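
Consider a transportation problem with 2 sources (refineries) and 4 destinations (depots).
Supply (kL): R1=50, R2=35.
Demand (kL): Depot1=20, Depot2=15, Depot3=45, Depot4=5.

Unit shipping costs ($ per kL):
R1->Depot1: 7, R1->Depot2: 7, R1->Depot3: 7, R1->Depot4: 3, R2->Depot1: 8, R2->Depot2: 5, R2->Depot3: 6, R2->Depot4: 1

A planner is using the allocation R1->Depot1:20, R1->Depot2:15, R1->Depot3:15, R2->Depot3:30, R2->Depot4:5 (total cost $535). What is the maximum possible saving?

15

Current plan cost = 20·7 + 15·7 + 15·7 + 30·6 + 5·1 = $535.
Optimal plan:
  R1–Depot1: 20 kL
  R1–Depot3: 30 kL
  R2–Depot2: 15 kL
  R2–Depot3: 15 kL
  R2–Depot4: 5 kL
Optimal cost = $520.
Saving = 535 − 520 = $15.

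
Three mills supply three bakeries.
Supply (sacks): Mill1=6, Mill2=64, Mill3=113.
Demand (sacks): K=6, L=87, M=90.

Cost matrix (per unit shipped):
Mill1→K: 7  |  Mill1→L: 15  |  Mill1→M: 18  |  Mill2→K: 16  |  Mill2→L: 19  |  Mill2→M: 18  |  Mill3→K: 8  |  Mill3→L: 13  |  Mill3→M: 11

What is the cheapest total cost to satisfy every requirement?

2547

An optimal shipping plan:
  Mill1 to K: 6 sacks
  Mill2 to L: 64 sacks
  Mill3 to L: 23 sacks
  Mill3 to M: 90 sacks
Total cost = 2547.
(Supply check: Mill1 ships 6; Mill2 ships 64; Mill3 ships 113.)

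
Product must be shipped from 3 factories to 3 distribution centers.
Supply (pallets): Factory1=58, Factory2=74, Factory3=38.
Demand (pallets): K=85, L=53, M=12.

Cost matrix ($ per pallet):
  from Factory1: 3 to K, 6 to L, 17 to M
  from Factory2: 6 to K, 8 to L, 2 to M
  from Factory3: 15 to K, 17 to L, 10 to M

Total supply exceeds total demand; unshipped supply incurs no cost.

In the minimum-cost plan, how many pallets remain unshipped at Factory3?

20

An optimal plan:
  Factory1–K: 58 pallets
  Factory2–K: 21 pallets
  Factory2–L: 53 pallets
  Factory3–K: 6 pallets
  Factory3–M: 12 pallets
Total cost = $934.
Factory3 ships 18 of its 38, leaving 20.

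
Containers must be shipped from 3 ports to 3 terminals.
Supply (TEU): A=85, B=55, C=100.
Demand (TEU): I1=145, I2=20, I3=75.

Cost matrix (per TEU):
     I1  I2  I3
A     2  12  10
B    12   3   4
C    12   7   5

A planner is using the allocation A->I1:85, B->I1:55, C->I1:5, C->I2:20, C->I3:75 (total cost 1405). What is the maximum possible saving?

115

Current plan cost = 85·2 + 55·12 + 5·12 + 20·7 + 75·5 = 1405.
Optimal plan:
  A->I1: 85 TEU
  B->I2: 20 TEU
  B->I3: 35 TEU
  C->I1: 60 TEU
  C->I3: 40 TEU
Optimal cost = 1290.
Saving = 1405 − 1290 = 115.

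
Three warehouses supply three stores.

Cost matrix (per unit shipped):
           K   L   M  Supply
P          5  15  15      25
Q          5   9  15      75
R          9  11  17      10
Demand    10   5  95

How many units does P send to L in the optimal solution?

0

Solving gives:
  P→M: 25 × 15 = 375
  Q→K: 10 × 5 = 50
  Q→M: 65 × 15 = 975
  R→L: 5 × 11 = 55
  R→M: 5 × 17 = 85
Total cost = 1540.
The route P→L is not used.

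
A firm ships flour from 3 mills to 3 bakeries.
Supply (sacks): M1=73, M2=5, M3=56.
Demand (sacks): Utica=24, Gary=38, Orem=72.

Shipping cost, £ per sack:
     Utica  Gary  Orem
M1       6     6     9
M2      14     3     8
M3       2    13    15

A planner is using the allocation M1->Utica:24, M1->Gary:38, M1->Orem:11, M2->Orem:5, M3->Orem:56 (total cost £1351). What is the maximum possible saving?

Current plan cost = 24·6 + 38·6 + 11·9 + 5·8 + 56·15 = £1351.
Optimal plan:
  M1->Gary: 33 sacks
  M1->Orem: 40 sacks
  M2->Gary: 5 sacks
  M3->Utica: 24 sacks
  M3->Orem: 32 sacks
Optimal cost = £1101.
Saving = 1351 − 1101 = £250.

250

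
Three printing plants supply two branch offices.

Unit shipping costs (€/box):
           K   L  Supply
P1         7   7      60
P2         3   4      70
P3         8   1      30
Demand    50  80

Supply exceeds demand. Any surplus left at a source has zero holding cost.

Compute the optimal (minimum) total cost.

470

One minimum-cost allocation:
  P1 to L: 30 × €7 = €210
  P2 to K: 50 × €3 = €150
  P2 to L: 20 × €4 = €80
  P3 to L: 30 × €1 = €30
Total = 210 + 150 + 80 + 30 = €470.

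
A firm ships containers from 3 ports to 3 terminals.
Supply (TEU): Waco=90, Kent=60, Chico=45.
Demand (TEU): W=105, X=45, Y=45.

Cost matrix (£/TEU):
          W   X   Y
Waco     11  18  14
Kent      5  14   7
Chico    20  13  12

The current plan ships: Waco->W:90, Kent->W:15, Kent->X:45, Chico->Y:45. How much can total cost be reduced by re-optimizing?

Current plan cost = 90·11 + 15·5 + 45·14 + 45·12 = £2235.
Optimal plan:
  Waco->W: 90 TEU
  Kent->W: 15 TEU
  Kent->Y: 45 TEU
  Chico->X: 45 TEU
Optimal cost = £1965.
Saving = 2235 − 1965 = £270.

270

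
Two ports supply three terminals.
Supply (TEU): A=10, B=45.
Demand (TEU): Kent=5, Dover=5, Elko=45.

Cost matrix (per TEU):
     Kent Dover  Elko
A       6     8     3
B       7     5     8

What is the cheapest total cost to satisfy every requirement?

An optimal shipping plan:
  A–Elko: 10 × 3 = 30
  B–Kent: 5 × 7 = 35
  B–Dover: 5 × 5 = 25
  B–Elko: 35 × 8 = 280
Total = 30 + 35 + 25 + 280 = 370.

370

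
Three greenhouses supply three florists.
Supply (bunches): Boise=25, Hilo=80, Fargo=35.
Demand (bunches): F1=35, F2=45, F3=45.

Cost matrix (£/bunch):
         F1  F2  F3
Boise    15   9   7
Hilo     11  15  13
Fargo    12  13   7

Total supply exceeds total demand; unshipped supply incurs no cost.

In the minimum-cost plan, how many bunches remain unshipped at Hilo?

Minimum-cost shipments:
  Boise to F2: 25 bunches
  Hilo to F1: 35 bunches
  Hilo to F2: 20 bunches
  Hilo to F3: 10 bunches
  Fargo to F3: 35 bunches
Total cost = £1285.
Hilo ships 65 of its 80, leaving 15.

15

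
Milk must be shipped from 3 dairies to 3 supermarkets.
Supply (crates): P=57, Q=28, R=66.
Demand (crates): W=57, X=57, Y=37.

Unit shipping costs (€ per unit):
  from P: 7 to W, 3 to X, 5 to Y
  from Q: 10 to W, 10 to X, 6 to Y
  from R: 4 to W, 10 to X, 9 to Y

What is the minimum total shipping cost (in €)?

648

A cheapest plan:
  P to X: 57 × €3 = €171
  Q to Y: 28 × €6 = €168
  R to W: 57 × €4 = €228
  R to Y: 9 × €9 = €81
Total = 171 + 168 + 228 + 81 = €648.
(Supply check: P ships 57; Q ships 28; R ships 66.)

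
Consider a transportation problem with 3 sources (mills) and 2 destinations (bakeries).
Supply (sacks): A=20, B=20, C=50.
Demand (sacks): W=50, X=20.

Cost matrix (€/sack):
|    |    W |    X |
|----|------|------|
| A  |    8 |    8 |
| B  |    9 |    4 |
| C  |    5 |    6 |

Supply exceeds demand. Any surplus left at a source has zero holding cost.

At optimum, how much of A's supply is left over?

Minimum-cost shipments:
  B to X: 20 × €4 = €80
  C to W: 50 × €5 = €250
Total cost = €330.
A ships 0 of its 20, leaving 20.

20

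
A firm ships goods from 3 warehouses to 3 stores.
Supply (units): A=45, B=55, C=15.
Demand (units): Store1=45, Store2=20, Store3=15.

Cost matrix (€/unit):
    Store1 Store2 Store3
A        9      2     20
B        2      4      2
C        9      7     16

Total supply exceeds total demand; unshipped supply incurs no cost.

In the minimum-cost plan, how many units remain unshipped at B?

0

An optimal plan:
  A to Store2: 20 × €2 = €40
  B to Store1: 40 × €2 = €80
  B to Store3: 15 × €2 = €30
  C to Store1: 5 × €9 = €45
Total cost = €195.
B ships 55 of its 55, leaving 0.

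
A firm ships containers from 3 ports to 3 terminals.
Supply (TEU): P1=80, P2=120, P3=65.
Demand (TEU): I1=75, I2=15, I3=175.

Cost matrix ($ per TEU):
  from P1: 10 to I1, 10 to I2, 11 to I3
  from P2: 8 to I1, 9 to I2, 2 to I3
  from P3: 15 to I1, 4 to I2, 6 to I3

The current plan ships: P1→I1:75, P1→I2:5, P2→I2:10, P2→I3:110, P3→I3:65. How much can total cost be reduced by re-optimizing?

95

Current plan cost = 75·10 + 5·10 + 10·9 + 110·2 + 65·6 = $1500.
Optimal plan:
  P1→I1: 75 × $10 = $750
  P1→I3: 5 × $11 = $55
  P2→I3: 120 × $2 = $240
  P3→I2: 15 × $4 = $60
  P3→I3: 50 × $6 = $300
Optimal cost = $1405.
Saving = 1500 − 1405 = $95.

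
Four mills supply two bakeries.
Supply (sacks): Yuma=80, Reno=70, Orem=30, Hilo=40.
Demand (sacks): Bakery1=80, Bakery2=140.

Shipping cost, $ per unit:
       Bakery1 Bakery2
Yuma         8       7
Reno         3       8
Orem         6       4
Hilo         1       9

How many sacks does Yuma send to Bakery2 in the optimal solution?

Optimal shipments:
  Yuma to Bakery2: 80 × $7 = $560
  Reno to Bakery1: 40 × $3 = $120
  Reno to Bakery2: 30 × $8 = $240
  Orem to Bakery2: 30 × $4 = $120
  Hilo to Bakery1: 40 × $1 = $40
Total cost = $1080.
So Yuma→Bakery2 carries 80 sacks.

80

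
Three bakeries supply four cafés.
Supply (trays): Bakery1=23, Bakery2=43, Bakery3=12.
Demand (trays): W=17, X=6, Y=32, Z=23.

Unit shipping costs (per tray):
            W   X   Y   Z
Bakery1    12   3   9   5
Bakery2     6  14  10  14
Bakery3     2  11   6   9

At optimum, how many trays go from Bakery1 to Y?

Solving gives:
  Bakery1->X: 6 × 3 = 18
  Bakery1->Z: 17 × 5 = 85
  Bakery2->W: 17 × 6 = 102
  Bakery2->Y: 26 × 10 = 260
  Bakery3->Y: 6 × 6 = 36
  Bakery3->Z: 6 × 9 = 54
Total cost = 555.
The route Bakery1→Y is not used.

0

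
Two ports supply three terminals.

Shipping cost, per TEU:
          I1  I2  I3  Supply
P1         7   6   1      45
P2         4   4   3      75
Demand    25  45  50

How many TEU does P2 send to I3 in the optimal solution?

Optimal shipments:
  P1–I3: 45 × 1 = 45
  P2–I1: 25 × 4 = 100
  P2–I2: 45 × 4 = 180
  P2–I3: 5 × 3 = 15
Total cost = 340.
So P2→I3 carries 5 TEU.

5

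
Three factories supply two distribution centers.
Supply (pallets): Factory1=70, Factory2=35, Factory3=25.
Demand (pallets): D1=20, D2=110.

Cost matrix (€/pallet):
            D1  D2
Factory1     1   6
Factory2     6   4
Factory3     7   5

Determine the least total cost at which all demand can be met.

A cheapest plan:
  Factory1->D1: 20 × €1 = €20
  Factory1->D2: 50 × €6 = €300
  Factory2->D2: 35 × €4 = €140
  Factory3->D2: 25 × €5 = €125
Total = 20 + 300 + 140 + 125 = €585.
(Supply check: Factory1 ships 70; Factory2 ships 35; Factory3 ships 25.)

585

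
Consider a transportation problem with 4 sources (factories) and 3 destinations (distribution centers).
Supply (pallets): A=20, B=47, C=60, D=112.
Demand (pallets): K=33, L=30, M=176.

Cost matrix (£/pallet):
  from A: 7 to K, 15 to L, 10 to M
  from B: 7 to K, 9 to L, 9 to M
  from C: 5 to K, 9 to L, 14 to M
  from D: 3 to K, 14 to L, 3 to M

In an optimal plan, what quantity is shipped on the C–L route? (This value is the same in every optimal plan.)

27

The minimum-cost plan:
  A→M: 20 pallets
  B→L: 3 pallets
  B→M: 44 pallets
  C→K: 33 pallets
  C→L: 27 pallets
  D→M: 112 pallets
Total cost = £1367.
So C→L carries 27 pallets.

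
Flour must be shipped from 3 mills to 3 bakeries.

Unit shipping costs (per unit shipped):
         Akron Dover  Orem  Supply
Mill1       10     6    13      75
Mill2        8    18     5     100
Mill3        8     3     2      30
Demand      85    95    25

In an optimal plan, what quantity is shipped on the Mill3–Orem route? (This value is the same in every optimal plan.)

10

Optimal shipments:
  Mill1→Dover: 75 × 6 = 450
  Mill2→Akron: 85 × 8 = 680
  Mill2→Orem: 15 × 5 = 75
  Mill3→Dover: 20 × 3 = 60
  Mill3→Orem: 10 × 2 = 20
Total cost = 1285.
So Mill3→Orem carries 10 sacks.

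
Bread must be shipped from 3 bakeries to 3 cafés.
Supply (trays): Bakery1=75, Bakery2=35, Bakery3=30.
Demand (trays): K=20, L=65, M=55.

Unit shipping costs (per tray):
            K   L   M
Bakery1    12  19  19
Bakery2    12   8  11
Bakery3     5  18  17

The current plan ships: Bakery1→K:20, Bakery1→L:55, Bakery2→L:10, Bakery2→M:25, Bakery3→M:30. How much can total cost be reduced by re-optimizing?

Current plan cost = 20·12 + 55·19 + 10·8 + 25·11 + 30·17 = 2150.
Optimal plan:
  Bakery1–L: 30 trays
  Bakery1–M: 45 trays
  Bakery2–L: 35 trays
  Bakery3–K: 20 trays
  Bakery3–M: 10 trays
Optimal cost = 1975.
Saving = 2150 − 1975 = 175.

175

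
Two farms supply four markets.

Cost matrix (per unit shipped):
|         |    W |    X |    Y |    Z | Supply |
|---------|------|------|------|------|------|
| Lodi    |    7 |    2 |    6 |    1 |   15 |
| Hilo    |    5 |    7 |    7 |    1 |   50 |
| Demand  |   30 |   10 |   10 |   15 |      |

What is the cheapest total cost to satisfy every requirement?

250

A cheapest plan:
  Lodi→X: 10 crates
  Lodi→Y: 5 crates
  Hilo→W: 30 crates
  Hilo→Y: 5 crates
  Hilo→Z: 15 crates
Total cost = 250.
(Supply check: Lodi ships 15; Hilo ships 50.)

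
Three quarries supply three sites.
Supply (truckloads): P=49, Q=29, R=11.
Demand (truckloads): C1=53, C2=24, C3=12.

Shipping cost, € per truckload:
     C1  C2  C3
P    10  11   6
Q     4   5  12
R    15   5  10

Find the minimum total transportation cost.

626

One minimum-cost allocation:
  P–C1: 24 × €10 = €240
  P–C2: 13 × €11 = €143
  P–C3: 12 × €6 = €72
  Q–C1: 29 × €4 = €116
  R–C2: 11 × €5 = €55
Total = 240 + 143 + 72 + 116 + 55 = €626.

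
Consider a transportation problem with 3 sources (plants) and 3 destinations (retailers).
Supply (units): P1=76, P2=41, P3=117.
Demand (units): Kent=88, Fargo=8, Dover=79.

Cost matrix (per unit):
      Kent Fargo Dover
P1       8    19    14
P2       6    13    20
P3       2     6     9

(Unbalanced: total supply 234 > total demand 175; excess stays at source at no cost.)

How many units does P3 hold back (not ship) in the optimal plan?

0

An optimal plan:
  P1 to Dover: 17 × 14 = 238
  P2 to Kent: 41 × 6 = 246
  P3 to Kent: 47 × 2 = 94
  P3 to Fargo: 8 × 6 = 48
  P3 to Dover: 62 × 9 = 558
Total cost = 1184.
P3 ships 117 of its 117, leaving 0.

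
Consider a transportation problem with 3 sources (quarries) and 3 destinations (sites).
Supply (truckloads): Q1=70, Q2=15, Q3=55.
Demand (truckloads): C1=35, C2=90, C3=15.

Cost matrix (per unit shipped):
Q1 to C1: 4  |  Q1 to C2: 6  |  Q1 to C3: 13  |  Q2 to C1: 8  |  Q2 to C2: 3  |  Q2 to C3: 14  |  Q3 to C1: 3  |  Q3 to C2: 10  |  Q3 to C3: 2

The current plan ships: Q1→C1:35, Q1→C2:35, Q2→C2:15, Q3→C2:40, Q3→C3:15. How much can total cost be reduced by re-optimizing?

175

Current plan cost = 35·4 + 35·6 + 15·3 + 40·10 + 15·2 = 825.
Optimal plan:
  Q1–C2: 70 truckloads
  Q2–C2: 15 truckloads
  Q3–C1: 35 truckloads
  Q3–C2: 5 truckloads
  Q3–C3: 15 truckloads
Optimal cost = 650.
Saving = 825 − 650 = 175.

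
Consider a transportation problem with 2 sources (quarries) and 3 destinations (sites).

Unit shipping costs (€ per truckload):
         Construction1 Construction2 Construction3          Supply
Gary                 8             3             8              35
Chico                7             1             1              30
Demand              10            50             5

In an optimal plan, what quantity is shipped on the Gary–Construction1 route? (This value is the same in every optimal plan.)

10

Solving gives:
  Gary->Construction1: 10 × €8 = €80
  Gary->Construction2: 25 × €3 = €75
  Chico->Construction2: 25 × €1 = €25
  Chico->Construction3: 5 × €1 = €5
Total cost = €185.
So Gary→Construction1 carries 10 truckloads.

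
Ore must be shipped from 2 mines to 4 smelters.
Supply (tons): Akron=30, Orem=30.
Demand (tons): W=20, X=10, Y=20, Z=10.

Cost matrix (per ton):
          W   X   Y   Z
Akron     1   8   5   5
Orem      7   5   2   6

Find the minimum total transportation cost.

An optimal shipping plan:
  Akron→W: 20 × 1 = 20
  Akron→Z: 10 × 5 = 50
  Orem→X: 10 × 5 = 50
  Orem→Y: 20 × 2 = 40
Total = 20 + 50 + 50 + 40 = 160.
(Supply check: Akron ships 30; Orem ships 30.)

160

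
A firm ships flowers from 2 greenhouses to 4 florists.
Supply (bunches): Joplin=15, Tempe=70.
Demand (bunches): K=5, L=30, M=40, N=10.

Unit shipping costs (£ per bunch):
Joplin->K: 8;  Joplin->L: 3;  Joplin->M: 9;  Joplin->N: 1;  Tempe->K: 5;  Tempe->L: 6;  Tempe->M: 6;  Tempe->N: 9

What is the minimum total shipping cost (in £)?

440

One minimum-cost allocation:
  Joplin–L: 5 bunches
  Joplin–N: 10 bunches
  Tempe–K: 5 bunches
  Tempe–L: 25 bunches
  Tempe–M: 40 bunches
Total cost = £440.
(Supply check: Joplin ships 15; Tempe ships 70.)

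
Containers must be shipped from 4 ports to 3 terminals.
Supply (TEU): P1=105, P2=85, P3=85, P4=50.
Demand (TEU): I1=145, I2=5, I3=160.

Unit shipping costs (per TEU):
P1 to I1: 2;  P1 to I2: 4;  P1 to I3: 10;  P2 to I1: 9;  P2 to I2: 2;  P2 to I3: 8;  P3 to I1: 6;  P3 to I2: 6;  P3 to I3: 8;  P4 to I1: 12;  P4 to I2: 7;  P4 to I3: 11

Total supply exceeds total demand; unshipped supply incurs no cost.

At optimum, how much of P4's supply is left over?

15

An optimal plan:
  P1->I1: 105 × 2 = 210
  P2->I2: 5 × 2 = 10
  P2->I3: 80 × 8 = 640
  P3->I1: 40 × 6 = 240
  P3->I3: 45 × 8 = 360
  P4->I3: 35 × 11 = 385
Total cost = 1845.
P4 ships 35 of its 50, leaving 15.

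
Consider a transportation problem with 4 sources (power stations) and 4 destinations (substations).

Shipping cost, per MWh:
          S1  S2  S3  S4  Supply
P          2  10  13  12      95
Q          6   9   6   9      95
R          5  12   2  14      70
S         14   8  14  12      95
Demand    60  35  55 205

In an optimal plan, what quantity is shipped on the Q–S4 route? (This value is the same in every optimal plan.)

95

Solving gives:
  P→S1: 60 × 2 = 120
  P→S4: 35 × 12 = 420
  Q→S4: 95 × 9 = 855
  R→S3: 55 × 2 = 110
  R→S4: 15 × 14 = 210
  S→S2: 35 × 8 = 280
  S→S4: 60 × 12 = 720
Total cost = 2715.
So Q→S4 carries 95 MWh.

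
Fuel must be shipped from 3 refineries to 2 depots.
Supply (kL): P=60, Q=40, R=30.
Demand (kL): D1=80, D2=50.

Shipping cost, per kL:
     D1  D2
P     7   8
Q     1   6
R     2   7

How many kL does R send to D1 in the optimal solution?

Solving gives:
  P→D1: 10 × 7 = 70
  P→D2: 50 × 8 = 400
  Q→D1: 40 × 1 = 40
  R→D1: 30 × 2 = 60
Total cost = 570.
So R→D1 carries 30 kL.

30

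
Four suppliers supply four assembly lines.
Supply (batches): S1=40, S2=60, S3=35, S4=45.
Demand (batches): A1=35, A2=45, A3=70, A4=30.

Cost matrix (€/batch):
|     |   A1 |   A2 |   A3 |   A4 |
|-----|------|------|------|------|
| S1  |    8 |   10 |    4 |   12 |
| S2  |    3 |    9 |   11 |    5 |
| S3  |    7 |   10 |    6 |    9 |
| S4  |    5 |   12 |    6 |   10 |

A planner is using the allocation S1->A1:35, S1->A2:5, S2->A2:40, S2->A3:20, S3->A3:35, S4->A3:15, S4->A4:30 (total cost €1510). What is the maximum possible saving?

Current plan cost = 35·8 + 5·10 + 40·9 + 20·11 + 35·6 + 15·6 + 30·10 = €1510.
Optimal plan:
  S1->A3: 40 × €4 = €160
  S2->A1: 20 × €3 = €60
  S2->A2: 10 × €9 = €90
  S2->A4: 30 × €5 = €150
  S3->A2: 35 × €10 = €350
  S4->A1: 15 × €5 = €75
  S4->A3: 30 × €6 = €180
Optimal cost = €1065.
Saving = 1510 − 1065 = €445.

445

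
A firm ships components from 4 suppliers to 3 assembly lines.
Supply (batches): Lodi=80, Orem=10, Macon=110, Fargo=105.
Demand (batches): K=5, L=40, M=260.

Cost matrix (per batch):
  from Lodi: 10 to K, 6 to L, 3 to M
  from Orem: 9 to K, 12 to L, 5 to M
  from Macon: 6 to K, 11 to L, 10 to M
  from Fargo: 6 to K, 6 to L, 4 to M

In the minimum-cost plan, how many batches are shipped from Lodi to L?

Solving gives:
  Lodi→M: 80 batches
  Orem→M: 10 batches
  Macon→K: 5 batches
  Macon→L: 40 batches
  Macon→M: 65 batches
  Fargo→M: 105 batches
Total cost = 1830.
The route Lodi→L is not used.

0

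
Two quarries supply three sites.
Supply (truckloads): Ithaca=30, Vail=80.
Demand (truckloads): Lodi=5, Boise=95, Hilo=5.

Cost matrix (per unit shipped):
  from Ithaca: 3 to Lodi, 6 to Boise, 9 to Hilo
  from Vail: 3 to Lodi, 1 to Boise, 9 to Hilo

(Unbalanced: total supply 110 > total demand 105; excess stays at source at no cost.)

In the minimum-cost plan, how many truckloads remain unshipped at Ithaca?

An optimal plan:
  Ithaca→Lodi: 5 × 3 = 15
  Ithaca→Boise: 15 × 6 = 90
  Ithaca→Hilo: 5 × 9 = 45
  Vail→Boise: 80 × 1 = 80
Total cost = 230.
Ithaca ships 25 of its 30, leaving 5.

5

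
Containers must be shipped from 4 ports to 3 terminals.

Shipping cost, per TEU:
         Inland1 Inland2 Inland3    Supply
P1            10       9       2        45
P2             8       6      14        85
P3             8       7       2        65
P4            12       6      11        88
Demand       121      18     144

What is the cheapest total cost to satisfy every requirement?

An optimal shipping plan:
  P1->Inland3: 45 TEU
  P2->Inland1: 85 TEU
  P3->Inland3: 65 TEU
  P4->Inland1: 36 TEU
  P4->Inland2: 18 TEU
  P4->Inland3: 34 TEU
Total cost = 1814.
(Supply check: P1 ships 45; P2 ships 85; P3 ships 65; P4 ships 88.)

1814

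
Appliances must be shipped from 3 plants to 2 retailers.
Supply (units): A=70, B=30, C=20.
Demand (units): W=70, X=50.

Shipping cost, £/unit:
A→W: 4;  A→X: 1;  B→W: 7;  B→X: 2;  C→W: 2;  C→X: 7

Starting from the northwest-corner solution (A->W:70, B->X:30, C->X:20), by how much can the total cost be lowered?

Current plan cost = 70·4 + 30·2 + 20·7 = £480.
Optimal plan:
  A–W: 50 × £4 = £200
  A–X: 20 × £1 = £20
  B–X: 30 × £2 = £60
  C–W: 20 × £2 = £40
Optimal cost = £320.
Saving = 480 − 320 = £160.

160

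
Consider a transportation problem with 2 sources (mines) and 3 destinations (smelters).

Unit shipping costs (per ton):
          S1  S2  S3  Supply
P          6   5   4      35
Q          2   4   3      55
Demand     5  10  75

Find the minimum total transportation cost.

Optimal allocation:
  P to S2: 10 × 5 = 50
  P to S3: 25 × 4 = 100
  Q to S1: 5 × 2 = 10
  Q to S3: 50 × 3 = 150
Total = 50 + 100 + 10 + 150 = 310.

310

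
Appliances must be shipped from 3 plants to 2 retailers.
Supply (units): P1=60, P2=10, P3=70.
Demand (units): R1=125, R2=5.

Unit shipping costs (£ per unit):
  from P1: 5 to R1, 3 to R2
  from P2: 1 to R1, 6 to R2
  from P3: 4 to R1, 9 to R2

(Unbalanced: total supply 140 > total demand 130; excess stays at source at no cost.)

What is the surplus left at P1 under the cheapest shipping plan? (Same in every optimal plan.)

Minimum-cost shipments:
  P1 to R1: 45 × £5 = £225
  P1 to R2: 5 × £3 = £15
  P2 to R1: 10 × £1 = £10
  P3 to R1: 70 × £4 = £280
Total cost = £530.
P1 ships 50 of its 60, leaving 10.

10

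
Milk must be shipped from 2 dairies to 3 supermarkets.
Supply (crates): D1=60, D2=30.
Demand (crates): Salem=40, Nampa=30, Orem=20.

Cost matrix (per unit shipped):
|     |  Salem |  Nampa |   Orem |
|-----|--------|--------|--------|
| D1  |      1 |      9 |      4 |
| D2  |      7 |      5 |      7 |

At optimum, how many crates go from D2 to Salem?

Solving gives:
  D1→Salem: 40 crates
  D1→Orem: 20 crates
  D2→Nampa: 30 crates
Total cost = 270.
The route D2→Salem is not used.

0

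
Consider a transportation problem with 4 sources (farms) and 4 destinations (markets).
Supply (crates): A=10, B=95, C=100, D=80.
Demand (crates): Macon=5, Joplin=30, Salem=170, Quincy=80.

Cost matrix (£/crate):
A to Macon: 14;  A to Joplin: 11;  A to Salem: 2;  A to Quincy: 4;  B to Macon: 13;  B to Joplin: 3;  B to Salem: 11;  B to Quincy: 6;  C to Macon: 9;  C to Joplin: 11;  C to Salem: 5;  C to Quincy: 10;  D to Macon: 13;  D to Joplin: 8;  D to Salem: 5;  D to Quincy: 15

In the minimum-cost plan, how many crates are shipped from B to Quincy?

65

Solving gives:
  A to Quincy: 10 crates
  B to Joplin: 30 crates
  B to Quincy: 65 crates
  C to Macon: 5 crates
  C to Salem: 90 crates
  C to Quincy: 5 crates
  D to Salem: 80 crates
Total cost = £1465.
So B→Quincy carries 65 crates.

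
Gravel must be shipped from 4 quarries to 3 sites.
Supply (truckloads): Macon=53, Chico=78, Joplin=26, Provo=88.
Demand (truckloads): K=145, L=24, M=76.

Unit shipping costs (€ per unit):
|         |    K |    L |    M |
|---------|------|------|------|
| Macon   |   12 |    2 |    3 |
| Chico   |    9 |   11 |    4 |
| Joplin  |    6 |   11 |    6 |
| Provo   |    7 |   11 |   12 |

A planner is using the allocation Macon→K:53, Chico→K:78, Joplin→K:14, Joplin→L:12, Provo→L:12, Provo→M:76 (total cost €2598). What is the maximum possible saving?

1224

Current plan cost = 53·12 + 78·9 + 14·6 + 12·11 + 12·11 + 76·12 = €2598.
Optimal plan:
  Macon→L: 24 truckloads
  Macon→M: 29 truckloads
  Chico→K: 31 truckloads
  Chico→M: 47 truckloads
  Joplin→K: 26 truckloads
  Provo→K: 88 truckloads
Optimal cost = €1374.
Saving = 2598 − 1374 = €1224.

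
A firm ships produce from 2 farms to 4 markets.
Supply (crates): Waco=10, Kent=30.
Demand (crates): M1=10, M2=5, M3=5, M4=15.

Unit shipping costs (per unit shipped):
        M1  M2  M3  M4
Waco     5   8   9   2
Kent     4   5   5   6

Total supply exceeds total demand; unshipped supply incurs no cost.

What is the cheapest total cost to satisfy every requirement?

140

An optimal shipping plan:
  Waco→M4: 10 × 2 = 20
  Kent→M1: 10 × 4 = 40
  Kent→M2: 5 × 5 = 25
  Kent→M3: 5 × 5 = 25
  Kent→M4: 5 × 6 = 30
Total = 20 + 40 + 25 + 25 + 30 = 140.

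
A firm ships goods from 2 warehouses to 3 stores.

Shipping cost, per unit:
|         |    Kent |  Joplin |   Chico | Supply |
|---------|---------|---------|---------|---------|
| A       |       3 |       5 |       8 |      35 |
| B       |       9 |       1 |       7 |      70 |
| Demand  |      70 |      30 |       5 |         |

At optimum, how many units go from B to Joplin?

Optimal shipments:
  A–Kent: 35 × 3 = 105
  B–Kent: 35 × 9 = 315
  B–Joplin: 30 × 1 = 30
  B–Chico: 5 × 7 = 35
Total cost = 485.
So B→Joplin carries 30 units.

30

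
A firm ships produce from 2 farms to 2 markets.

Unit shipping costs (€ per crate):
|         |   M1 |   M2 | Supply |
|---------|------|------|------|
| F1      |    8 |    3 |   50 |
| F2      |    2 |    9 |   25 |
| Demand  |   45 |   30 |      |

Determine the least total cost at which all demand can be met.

300

A cheapest plan:
  F1–M1: 20 crates
  F1–M2: 30 crates
  F2–M1: 25 crates
Total cost = €300.
(Supply check: F1 ships 50; F2 ships 25.)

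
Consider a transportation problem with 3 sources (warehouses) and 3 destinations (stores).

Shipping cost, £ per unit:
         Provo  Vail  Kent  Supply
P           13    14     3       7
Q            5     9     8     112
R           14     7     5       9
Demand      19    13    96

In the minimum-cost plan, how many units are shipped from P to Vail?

Solving gives:
  P–Kent: 7 units
  Q–Provo: 19 units
  Q–Vail: 13 units
  Q–Kent: 80 units
  R–Kent: 9 units
Total cost = £918.
The route P→Vail is not used.

0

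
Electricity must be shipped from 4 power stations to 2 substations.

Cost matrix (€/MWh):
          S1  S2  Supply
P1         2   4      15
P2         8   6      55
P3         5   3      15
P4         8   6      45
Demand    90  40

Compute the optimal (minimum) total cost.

825

A cheapest plan:
  P1→S1: 15 × €2 = €30
  P2→S1: 55 × €8 = €440
  P3→S1: 15 × €5 = €75
  P4→S1: 5 × €8 = €40
  P4→S2: 40 × €6 = €240
Total = 30 + 440 + 75 + 40 + 240 = €825.
(Supply check: P1 ships 15; P2 ships 55; P3 ships 15; P4 ships 45.)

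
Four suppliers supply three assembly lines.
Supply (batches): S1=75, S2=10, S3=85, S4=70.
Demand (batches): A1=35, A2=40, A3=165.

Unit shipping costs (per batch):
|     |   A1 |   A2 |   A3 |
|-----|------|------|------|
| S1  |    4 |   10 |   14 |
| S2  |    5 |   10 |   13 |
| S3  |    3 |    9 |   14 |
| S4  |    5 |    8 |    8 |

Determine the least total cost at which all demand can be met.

2345

One minimum-cost allocation:
  S1 to A3: 75 × 14 = 1050
  S2 to A3: 10 × 13 = 130
  S3 to A1: 35 × 3 = 105
  S3 to A2: 40 × 9 = 360
  S3 to A3: 10 × 14 = 140
  S4 to A3: 70 × 8 = 560
Total = 1050 + 130 + 105 + 360 + 140 + 560 = 2345.
(Supply check: S1 ships 75; S2 ships 10; S3 ships 85; S4 ships 70.)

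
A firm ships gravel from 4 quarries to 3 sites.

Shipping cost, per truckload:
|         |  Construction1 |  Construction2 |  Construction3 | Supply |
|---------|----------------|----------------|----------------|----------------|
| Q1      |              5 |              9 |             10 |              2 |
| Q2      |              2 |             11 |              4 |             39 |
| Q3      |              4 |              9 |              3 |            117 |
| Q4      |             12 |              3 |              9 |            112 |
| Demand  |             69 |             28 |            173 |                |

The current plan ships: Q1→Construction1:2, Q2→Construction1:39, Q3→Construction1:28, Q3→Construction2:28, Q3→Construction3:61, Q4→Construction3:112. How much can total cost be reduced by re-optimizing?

336

Current plan cost = 2·5 + 39·2 + 28·4 + 28·9 + 61·3 + 112·9 = 1643.
Optimal plan:
  Q1 to Construction1: 2 truckloads
  Q2 to Construction1: 39 truckloads
  Q3 to Construction1: 28 truckloads
  Q3 to Construction3: 89 truckloads
  Q4 to Construction2: 28 truckloads
  Q4 to Construction3: 84 truckloads
Optimal cost = 1307.
Saving = 1643 − 1307 = 336.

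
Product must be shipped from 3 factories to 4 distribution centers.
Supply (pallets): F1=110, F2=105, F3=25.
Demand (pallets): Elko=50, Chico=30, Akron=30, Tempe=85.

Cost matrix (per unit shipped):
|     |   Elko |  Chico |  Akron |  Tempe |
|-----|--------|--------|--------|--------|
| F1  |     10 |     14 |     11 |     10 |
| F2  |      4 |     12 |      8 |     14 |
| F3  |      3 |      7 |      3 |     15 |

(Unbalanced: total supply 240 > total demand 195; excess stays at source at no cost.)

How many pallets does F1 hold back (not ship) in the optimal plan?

25

Minimum-cost shipments:
  F1–Tempe: 85 × 10 = 850
  F2–Elko: 50 × 4 = 200
  F2–Chico: 30 × 12 = 360
  F2–Akron: 5 × 8 = 40
  F3–Akron: 25 × 3 = 75
Total cost = 1525.
F1 ships 85 of its 110, leaving 25.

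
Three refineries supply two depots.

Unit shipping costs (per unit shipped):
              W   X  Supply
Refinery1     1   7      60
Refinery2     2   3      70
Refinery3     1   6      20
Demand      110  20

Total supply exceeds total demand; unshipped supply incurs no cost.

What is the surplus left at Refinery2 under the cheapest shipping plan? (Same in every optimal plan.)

20

An optimal plan:
  Refinery1->W: 60 × 1 = 60
  Refinery2->W: 30 × 2 = 60
  Refinery2->X: 20 × 3 = 60
  Refinery3->W: 20 × 1 = 20
Total cost = 200.
Refinery2 ships 50 of its 70, leaving 20.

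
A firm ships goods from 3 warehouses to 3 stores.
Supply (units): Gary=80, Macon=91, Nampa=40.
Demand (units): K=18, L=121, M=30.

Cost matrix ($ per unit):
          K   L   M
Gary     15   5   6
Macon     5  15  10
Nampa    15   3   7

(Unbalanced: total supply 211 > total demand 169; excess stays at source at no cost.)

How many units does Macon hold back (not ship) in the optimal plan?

Minimum-cost shipments:
  Gary->L: 80 units
  Macon->K: 18 units
  Macon->L: 1 units
  Macon->M: 30 units
  Nampa->L: 40 units
Total cost = $925.
Macon ships 49 of its 91, leaving 42.

42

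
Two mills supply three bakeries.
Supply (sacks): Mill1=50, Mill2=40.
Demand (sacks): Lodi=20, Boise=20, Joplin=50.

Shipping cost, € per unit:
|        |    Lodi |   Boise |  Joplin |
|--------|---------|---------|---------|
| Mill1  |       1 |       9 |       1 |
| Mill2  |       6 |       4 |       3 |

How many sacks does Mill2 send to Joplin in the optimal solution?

Optimal shipments:
  Mill1→Lodi: 20 sacks
  Mill1→Joplin: 30 sacks
  Mill2→Boise: 20 sacks
  Mill2→Joplin: 20 sacks
Total cost = €190.
So Mill2→Joplin carries 20 sacks.

20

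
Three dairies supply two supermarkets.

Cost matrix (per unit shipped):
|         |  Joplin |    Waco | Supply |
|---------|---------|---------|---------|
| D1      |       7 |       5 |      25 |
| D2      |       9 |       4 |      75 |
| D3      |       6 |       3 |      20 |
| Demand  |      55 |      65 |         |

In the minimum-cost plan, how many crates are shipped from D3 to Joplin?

20

Solving gives:
  D1–Joplin: 25 × 7 = 175
  D2–Joplin: 10 × 9 = 90
  D2–Waco: 65 × 4 = 260
  D3–Joplin: 20 × 6 = 120
Total cost = 645.
So D3→Joplin carries 20 crates.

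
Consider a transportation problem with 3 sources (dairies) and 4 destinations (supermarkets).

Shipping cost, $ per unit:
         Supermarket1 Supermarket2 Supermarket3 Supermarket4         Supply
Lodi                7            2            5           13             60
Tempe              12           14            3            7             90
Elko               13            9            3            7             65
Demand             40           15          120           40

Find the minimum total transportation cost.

An optimal shipping plan:
  Lodi–Supermarket1: 40 × $7 = $280
  Lodi–Supermarket2: 15 × $2 = $30
  Lodi–Supermarket3: 5 × $5 = $25
  Tempe–Supermarket3: 50 × $3 = $150
  Tempe–Supermarket4: 40 × $7 = $280
  Elko–Supermarket3: 65 × $3 = $195
Total = 280 + 30 + 25 + 150 + 280 + 195 = $960.
(Supply check: Lodi ships 60; Tempe ships 90; Elko ships 65.)

960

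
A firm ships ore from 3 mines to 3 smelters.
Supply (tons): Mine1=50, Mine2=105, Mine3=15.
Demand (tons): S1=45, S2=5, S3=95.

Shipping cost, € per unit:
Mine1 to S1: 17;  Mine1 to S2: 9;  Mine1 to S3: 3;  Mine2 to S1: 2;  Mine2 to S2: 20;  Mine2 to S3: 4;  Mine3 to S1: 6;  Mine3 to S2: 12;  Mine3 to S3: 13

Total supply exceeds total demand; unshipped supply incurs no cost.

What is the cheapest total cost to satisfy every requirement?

470

Optimal allocation:
  Mine1→S2: 5 × €9 = €45
  Mine1→S3: 45 × €3 = €135
  Mine2→S1: 45 × €2 = €90
  Mine2→S3: 50 × €4 = €200
Total = 45 + 135 + 90 + 200 = €470.
(Supply check: Mine1 ships 50; Mine2 ships 95; Mine3 ships 0.)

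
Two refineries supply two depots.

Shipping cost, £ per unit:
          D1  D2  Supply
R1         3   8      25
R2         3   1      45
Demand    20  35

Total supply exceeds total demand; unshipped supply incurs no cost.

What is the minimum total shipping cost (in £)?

One minimum-cost allocation:
  R1->D1: 20 kL
  R2->D2: 35 kL
Total cost = £95.
(Supply check: R1 ships 20; R2 ships 35.)

95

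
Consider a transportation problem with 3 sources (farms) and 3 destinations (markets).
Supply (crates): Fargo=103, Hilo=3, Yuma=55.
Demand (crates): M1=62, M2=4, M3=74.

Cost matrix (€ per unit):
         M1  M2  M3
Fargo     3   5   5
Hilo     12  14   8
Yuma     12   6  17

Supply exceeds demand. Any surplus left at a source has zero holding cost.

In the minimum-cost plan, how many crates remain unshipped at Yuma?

21

Minimum-cost shipments:
  Fargo→M1: 32 crates
  Fargo→M3: 71 crates
  Hilo→M3: 3 crates
  Yuma→M1: 30 crates
  Yuma→M2: 4 crates
Total cost = €859.
Yuma ships 34 of its 55, leaving 21.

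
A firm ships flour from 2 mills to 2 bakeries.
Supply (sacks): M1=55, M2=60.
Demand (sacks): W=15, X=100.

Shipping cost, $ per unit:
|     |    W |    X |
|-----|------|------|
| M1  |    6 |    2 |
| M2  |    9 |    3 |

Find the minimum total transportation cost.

350

An optimal shipping plan:
  M1 to W: 15 × $6 = $90
  M1 to X: 40 × $2 = $80
  M2 to X: 60 × $3 = $180
Total = 90 + 80 + 180 = $350.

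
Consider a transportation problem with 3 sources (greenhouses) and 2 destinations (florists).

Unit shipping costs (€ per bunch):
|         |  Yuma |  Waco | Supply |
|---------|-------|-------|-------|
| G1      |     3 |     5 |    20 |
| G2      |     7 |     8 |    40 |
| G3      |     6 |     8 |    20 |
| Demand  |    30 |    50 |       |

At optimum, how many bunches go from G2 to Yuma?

0

The minimum-cost plan:
  G1 to Yuma: 20 × €3 = €60
  G2 to Waco: 40 × €8 = €320
  G3 to Yuma: 10 × €6 = €60
  G3 to Waco: 10 × €8 = €80
Total cost = €520.
The route G2→Yuma is not used.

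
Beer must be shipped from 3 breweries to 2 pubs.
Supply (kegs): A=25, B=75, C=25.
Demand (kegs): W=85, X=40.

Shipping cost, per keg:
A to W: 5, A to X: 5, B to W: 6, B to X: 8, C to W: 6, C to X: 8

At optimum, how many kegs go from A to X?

25

The minimum-cost plan:
  A–X: 25 kegs
  B–W: 60 kegs
  B–X: 15 kegs
  C–W: 25 kegs
Total cost = 755.
So A→X carries 25 kegs.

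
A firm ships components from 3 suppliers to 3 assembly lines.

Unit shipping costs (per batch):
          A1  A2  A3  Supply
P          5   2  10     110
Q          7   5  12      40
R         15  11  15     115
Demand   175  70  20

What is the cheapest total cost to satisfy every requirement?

Optimal allocation:
  P–A1: 110 batches
  Q–A1: 40 batches
  R–A1: 25 batches
  R–A2: 70 batches
  R–A3: 20 batches
Total cost = 2275.

2275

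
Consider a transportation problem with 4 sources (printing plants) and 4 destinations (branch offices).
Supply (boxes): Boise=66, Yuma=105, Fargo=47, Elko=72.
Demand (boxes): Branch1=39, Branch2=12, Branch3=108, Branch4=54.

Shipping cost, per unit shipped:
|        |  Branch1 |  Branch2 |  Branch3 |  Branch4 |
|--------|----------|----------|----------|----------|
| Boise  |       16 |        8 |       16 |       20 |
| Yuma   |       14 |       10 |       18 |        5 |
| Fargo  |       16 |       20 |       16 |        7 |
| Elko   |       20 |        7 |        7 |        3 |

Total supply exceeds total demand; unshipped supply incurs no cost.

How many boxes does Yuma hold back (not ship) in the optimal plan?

An optimal plan:
  Boise→Branch2: 12 × 8 = 96
  Yuma→Branch1: 39 × 14 = 546
  Yuma→Branch4: 54 × 5 = 270
  Fargo→Branch3: 36 × 16 = 576
  Elko→Branch3: 72 × 7 = 504
Total cost = 1992.
Yuma ships 93 of its 105, leaving 12.

12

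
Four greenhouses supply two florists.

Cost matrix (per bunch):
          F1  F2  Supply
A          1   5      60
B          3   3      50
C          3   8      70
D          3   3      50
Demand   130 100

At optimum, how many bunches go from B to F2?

The minimum-cost plan:
  A–F1: 60 bunches
  B–F2: 50 bunches
  C–F1: 70 bunches
  D–F2: 50 bunches
Total cost = 570.
So B→F2 carries 50 bunches.

50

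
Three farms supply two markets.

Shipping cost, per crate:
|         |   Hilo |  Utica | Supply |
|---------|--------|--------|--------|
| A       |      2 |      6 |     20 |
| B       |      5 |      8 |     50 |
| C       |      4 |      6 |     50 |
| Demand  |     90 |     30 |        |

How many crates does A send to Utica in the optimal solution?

Optimal shipments:
  A–Hilo: 20 × 2 = 40
  B–Hilo: 50 × 5 = 250
  C–Hilo: 20 × 4 = 80
  C–Utica: 30 × 6 = 180
Total cost = 550.
The route A→Utica is not used.

0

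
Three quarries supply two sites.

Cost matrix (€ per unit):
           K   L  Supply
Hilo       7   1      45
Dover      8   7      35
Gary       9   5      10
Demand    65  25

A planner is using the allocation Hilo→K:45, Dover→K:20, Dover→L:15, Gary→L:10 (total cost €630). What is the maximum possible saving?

95

Current plan cost = 45·7 + 20·8 + 15·7 + 10·5 = €630.
Optimal plan:
  Hilo to K: 20 × €7 = €140
  Hilo to L: 25 × €1 = €25
  Dover to K: 35 × €8 = €280
  Gary to K: 10 × €9 = €90
Optimal cost = €535.
Saving = 630 − 535 = €95.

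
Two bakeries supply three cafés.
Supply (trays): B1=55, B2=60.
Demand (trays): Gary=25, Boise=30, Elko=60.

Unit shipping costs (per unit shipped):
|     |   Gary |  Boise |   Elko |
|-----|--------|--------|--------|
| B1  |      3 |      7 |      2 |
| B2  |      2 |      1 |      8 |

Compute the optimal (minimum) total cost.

230

One minimum-cost allocation:
  B1 to Elko: 55 × 2 = 110
  B2 to Gary: 25 × 2 = 50
  B2 to Boise: 30 × 1 = 30
  B2 to Elko: 5 × 8 = 40
Total = 110 + 50 + 30 + 40 = 230.
(Supply check: B1 ships 55; B2 ships 60.)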